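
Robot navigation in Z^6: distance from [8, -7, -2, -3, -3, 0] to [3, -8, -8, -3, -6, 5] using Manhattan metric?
20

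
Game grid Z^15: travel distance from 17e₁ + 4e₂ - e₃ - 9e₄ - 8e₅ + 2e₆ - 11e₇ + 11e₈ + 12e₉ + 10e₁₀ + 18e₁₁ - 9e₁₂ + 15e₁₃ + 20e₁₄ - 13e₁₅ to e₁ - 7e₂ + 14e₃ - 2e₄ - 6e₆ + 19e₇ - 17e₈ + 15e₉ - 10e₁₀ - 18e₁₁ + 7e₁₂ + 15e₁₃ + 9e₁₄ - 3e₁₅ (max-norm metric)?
36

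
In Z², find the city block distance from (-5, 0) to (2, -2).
9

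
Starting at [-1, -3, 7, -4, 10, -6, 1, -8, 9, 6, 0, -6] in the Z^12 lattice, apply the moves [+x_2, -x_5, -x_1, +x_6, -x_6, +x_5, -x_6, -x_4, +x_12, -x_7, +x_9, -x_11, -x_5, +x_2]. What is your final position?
(-2, -1, 7, -5, 9, -7, 0, -8, 10, 6, -1, -5)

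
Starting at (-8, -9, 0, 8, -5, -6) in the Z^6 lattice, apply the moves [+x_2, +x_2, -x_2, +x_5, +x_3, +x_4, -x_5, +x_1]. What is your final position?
(-7, -8, 1, 9, -5, -6)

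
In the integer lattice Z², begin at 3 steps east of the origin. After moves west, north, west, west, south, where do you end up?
(0, 0)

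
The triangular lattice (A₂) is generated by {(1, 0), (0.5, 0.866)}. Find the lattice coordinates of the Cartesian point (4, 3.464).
2b₁ + 4b₂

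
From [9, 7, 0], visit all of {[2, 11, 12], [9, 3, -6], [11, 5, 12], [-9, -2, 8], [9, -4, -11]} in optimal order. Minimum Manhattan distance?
99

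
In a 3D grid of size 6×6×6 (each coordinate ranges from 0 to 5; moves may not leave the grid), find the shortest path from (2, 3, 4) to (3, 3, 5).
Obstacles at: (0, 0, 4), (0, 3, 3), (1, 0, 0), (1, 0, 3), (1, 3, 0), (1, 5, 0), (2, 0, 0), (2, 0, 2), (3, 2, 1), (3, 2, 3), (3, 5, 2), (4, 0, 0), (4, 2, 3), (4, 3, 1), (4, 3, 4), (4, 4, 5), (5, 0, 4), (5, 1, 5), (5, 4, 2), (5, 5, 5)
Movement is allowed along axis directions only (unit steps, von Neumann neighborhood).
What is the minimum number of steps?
2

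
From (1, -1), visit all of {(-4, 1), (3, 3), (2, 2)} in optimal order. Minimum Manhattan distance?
15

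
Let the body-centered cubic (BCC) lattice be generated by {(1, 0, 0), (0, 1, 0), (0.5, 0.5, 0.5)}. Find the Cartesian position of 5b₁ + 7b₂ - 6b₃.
(2, 4, -3)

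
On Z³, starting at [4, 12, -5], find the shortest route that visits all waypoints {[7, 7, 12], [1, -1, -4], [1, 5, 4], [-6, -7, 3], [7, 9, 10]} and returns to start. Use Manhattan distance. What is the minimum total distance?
98
(one optimal route: (4, 12, -5) → (1, -1, -4) → (-6, -7, 3) → (1, 5, 4) → (7, 7, 12) → (7, 9, 10) → (4, 12, -5))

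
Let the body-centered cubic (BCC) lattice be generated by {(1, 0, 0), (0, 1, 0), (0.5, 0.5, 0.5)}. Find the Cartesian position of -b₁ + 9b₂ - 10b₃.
(-6, 4, -5)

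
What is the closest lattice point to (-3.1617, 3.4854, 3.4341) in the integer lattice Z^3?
(-3, 3, 3)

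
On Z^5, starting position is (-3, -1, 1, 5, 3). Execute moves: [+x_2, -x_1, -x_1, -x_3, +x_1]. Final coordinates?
(-4, 0, 0, 5, 3)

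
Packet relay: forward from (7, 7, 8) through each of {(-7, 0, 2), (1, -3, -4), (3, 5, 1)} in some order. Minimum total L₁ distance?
45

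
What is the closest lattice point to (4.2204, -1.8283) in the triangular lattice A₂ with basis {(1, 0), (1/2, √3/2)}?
(4, -1.732)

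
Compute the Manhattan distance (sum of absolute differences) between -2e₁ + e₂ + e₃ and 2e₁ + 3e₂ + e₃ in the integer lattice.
6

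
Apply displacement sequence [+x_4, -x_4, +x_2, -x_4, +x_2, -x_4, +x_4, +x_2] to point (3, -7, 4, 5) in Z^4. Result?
(3, -4, 4, 4)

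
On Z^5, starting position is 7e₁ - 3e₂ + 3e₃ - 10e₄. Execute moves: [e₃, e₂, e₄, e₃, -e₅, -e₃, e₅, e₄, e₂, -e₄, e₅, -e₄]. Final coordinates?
(7, -1, 4, -10, 1)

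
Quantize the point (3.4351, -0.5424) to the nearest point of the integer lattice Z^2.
(3, -1)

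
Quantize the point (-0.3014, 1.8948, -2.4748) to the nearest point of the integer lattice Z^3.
(0, 2, -2)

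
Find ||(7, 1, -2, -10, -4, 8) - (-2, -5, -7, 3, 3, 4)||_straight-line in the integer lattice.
19.3907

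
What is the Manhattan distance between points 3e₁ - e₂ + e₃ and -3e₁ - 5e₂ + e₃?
10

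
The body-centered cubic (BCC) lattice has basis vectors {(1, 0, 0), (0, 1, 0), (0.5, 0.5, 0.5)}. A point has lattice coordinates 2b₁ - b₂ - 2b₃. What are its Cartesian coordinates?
(1, -2, -1)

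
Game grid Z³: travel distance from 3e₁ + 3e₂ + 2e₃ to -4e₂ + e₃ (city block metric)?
11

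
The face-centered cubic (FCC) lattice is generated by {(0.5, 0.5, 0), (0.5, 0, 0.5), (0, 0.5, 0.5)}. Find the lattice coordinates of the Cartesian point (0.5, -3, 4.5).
-7b₁ + 8b₂ + b₃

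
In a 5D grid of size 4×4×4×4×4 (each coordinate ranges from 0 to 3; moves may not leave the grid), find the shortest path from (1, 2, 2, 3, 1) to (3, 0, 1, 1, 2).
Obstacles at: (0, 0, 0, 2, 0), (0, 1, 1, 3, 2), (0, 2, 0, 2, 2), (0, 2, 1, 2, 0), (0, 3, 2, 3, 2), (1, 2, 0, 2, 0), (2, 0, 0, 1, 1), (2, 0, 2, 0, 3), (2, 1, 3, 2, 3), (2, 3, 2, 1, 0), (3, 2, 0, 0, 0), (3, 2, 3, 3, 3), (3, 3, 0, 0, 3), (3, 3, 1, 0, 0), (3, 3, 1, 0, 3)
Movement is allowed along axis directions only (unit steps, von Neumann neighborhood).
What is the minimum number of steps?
8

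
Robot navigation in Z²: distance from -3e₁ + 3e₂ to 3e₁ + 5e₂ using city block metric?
8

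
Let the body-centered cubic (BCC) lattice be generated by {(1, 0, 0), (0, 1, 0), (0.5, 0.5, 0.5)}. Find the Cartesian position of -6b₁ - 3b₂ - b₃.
(-6.5, -3.5, -0.5)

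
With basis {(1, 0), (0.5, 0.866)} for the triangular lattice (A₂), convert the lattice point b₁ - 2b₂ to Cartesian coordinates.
(0, -1.732)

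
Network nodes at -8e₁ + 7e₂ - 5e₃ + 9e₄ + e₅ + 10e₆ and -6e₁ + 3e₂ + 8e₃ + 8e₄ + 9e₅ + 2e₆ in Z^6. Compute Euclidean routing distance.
17.8326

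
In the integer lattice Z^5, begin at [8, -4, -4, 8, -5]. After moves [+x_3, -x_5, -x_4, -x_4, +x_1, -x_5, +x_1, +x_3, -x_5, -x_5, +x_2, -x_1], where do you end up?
(9, -3, -2, 6, -9)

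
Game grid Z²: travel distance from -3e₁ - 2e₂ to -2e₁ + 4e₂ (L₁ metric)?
7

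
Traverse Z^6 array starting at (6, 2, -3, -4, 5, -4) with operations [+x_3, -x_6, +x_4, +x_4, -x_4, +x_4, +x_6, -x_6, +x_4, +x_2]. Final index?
(6, 3, -2, -1, 5, -5)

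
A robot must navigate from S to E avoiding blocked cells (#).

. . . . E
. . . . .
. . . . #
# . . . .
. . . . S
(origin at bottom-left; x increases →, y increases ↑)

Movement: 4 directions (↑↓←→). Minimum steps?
6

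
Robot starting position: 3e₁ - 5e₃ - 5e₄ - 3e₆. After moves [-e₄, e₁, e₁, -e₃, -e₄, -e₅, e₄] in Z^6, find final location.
(5, 0, -6, -6, -1, -3)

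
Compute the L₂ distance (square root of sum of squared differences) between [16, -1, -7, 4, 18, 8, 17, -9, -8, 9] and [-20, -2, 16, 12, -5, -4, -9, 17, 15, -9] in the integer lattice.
69.0507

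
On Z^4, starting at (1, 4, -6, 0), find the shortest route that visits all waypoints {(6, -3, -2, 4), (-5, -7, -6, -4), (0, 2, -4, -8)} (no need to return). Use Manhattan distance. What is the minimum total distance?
60
(one optimal route: (1, 4, -6, 0) → (0, 2, -4, -8) → (-5, -7, -6, -4) → (6, -3, -2, 4))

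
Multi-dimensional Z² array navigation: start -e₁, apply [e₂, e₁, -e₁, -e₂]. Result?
(-1, 0)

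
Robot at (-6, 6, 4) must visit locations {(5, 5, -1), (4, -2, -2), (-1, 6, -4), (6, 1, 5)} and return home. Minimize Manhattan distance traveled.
62
(one optimal route: (-6, 6, 4) → (-1, 6, -4) → (5, 5, -1) → (4, -2, -2) → (6, 1, 5) → (-6, 6, 4))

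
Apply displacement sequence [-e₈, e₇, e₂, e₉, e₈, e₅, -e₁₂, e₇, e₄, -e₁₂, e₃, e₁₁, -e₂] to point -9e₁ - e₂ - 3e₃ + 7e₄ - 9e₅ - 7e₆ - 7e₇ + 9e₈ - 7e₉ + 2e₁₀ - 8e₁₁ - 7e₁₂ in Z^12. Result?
(-9, -1, -2, 8, -8, -7, -5, 9, -6, 2, -7, -9)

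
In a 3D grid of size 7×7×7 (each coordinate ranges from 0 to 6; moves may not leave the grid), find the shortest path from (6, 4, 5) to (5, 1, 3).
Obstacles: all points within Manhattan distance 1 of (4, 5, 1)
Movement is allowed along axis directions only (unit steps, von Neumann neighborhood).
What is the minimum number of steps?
6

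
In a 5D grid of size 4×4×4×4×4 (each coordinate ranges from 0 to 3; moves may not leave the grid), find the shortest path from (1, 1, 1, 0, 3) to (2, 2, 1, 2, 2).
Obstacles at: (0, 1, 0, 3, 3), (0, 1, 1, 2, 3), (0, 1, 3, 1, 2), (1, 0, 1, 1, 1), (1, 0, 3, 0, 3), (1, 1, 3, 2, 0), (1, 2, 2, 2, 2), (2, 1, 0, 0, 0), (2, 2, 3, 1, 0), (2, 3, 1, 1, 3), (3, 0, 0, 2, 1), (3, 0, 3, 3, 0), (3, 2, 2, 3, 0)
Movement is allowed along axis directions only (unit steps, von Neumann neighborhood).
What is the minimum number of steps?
5
(one shortest path: (1, 1, 1, 0, 3) → (2, 1, 1, 0, 3) → (2, 2, 1, 0, 3) → (2, 2, 1, 1, 3) → (2, 2, 1, 2, 3) → (2, 2, 1, 2, 2))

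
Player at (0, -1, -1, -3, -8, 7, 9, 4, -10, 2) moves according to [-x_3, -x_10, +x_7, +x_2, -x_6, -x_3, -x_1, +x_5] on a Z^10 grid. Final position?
(-1, 0, -3, -3, -7, 6, 10, 4, -10, 1)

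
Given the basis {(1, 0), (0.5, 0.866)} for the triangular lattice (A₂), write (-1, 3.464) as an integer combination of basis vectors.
-3b₁ + 4b₂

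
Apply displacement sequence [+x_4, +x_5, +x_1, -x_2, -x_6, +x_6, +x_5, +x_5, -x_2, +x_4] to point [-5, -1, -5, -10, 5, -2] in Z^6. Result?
(-4, -3, -5, -8, 8, -2)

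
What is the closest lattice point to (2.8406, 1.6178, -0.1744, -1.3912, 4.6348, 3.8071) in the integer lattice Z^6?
(3, 2, 0, -1, 5, 4)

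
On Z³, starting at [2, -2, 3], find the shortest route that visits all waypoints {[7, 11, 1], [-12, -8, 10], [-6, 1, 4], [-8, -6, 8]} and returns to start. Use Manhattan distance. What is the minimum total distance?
94
(one optimal route: (2, -2, 3) → (7, 11, 1) → (-6, 1, 4) → (-12, -8, 10) → (-8, -6, 8) → (2, -2, 3))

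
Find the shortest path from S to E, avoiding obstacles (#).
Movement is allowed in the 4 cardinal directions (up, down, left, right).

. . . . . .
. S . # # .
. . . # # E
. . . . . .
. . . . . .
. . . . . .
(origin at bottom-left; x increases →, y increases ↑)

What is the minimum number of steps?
7
(one shortest path: (1, 4) → (2, 4) → (2, 3) → (2, 2) → (3, 2) → (4, 2) → (5, 2) → (5, 3))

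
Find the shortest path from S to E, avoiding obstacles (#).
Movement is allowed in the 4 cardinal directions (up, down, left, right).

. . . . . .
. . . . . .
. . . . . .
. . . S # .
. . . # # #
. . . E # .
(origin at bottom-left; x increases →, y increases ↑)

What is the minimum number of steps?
4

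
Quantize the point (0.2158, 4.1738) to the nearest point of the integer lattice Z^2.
(0, 4)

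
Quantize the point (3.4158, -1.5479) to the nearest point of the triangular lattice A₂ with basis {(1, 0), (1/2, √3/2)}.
(3, -1.732)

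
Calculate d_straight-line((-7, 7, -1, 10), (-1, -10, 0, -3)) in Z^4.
22.2486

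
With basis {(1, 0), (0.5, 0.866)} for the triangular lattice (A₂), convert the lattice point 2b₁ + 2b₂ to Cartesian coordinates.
(3, 1.732)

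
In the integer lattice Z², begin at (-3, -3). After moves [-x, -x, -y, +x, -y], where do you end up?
(-4, -5)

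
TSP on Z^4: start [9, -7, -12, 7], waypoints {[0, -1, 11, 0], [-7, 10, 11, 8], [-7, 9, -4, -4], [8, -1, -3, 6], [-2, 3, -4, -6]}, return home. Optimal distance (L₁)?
154
(one optimal route: (9, -7, -12, 7) → (8, -1, -3, 6) → (0, -1, 11, 0) → (-7, 10, 11, 8) → (-7, 9, -4, -4) → (-2, 3, -4, -6) → (9, -7, -12, 7))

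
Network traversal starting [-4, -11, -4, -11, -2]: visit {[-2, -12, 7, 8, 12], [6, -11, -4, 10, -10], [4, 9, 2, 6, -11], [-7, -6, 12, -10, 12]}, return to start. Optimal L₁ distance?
202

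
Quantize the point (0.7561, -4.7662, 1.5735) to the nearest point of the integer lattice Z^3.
(1, -5, 2)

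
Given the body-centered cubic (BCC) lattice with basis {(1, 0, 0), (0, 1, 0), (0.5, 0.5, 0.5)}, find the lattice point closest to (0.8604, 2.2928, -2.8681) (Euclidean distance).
(1, 2, -3)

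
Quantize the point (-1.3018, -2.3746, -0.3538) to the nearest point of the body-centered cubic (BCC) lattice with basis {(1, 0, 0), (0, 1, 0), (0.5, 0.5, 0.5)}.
(-1.5, -2.5, -0.5)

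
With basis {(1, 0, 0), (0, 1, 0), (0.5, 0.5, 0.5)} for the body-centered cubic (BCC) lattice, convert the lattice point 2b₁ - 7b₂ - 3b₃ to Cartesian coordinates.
(0.5, -8.5, -1.5)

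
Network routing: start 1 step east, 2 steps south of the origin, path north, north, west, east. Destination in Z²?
(1, 0)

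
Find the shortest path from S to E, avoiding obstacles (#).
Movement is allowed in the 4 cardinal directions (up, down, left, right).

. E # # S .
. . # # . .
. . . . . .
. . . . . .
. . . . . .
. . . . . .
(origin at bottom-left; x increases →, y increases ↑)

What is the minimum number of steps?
7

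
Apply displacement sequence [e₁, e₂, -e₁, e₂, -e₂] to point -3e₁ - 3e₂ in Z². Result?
(-3, -2)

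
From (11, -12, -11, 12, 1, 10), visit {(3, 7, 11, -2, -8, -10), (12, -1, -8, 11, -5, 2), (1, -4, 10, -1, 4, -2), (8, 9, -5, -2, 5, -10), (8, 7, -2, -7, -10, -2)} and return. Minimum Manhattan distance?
246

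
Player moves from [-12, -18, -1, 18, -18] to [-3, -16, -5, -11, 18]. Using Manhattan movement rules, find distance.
80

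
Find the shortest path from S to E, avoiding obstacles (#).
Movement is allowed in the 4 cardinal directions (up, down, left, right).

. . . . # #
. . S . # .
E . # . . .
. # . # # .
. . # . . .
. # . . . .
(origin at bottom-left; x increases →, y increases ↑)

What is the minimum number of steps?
3
(one shortest path: (2, 4) → (1, 4) → (0, 4) → (0, 3))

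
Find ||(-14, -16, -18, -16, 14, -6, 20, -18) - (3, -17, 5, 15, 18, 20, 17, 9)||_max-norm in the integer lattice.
31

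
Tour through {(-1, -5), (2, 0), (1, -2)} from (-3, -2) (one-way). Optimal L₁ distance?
13
(one optimal route: (-3, -2) → (-1, -5) → (1, -2) → (2, 0))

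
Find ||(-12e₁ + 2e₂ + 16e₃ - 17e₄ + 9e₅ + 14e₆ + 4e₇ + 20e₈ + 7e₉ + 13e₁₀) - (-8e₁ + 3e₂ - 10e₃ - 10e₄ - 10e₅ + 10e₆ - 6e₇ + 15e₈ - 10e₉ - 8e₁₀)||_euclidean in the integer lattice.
44.4297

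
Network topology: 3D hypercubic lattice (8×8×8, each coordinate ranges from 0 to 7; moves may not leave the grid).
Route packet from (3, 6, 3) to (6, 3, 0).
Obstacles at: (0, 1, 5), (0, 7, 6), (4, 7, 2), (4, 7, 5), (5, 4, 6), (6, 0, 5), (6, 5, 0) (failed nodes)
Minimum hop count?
9
(one shortest path: (3, 6, 3) → (4, 6, 3) → (5, 6, 3) → (6, 6, 3) → (6, 5, 3) → (6, 4, 3) → (6, 3, 3) → (6, 3, 2) → (6, 3, 1) → (6, 3, 0))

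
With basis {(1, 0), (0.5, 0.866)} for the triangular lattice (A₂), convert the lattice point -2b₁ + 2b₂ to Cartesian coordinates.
(-1, 1.732)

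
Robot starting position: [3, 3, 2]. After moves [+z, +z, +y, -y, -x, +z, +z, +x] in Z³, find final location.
(3, 3, 6)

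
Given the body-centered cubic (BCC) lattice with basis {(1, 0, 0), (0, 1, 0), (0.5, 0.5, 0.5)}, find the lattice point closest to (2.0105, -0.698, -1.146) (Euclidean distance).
(2, -1, -1)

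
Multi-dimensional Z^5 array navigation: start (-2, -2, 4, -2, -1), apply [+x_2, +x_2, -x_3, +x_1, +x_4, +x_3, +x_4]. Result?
(-1, 0, 4, 0, -1)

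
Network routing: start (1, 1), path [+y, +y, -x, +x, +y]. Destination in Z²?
(1, 4)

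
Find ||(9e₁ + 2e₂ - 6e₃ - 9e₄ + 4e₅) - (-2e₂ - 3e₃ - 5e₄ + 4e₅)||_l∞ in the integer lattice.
9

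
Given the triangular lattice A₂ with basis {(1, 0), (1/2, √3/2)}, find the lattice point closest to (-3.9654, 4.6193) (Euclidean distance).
(-3.5, 4.33)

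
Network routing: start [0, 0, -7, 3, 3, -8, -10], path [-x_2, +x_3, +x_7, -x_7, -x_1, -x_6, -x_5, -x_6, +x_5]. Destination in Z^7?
(-1, -1, -6, 3, 3, -10, -10)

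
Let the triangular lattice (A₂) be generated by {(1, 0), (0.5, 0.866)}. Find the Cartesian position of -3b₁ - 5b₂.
(-5.5, -4.33)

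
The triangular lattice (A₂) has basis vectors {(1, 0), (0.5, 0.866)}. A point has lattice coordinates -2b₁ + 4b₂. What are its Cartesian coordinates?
(0, 3.464)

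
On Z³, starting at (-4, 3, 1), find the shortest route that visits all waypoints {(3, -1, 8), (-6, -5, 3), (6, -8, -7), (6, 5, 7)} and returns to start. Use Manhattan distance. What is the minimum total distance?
90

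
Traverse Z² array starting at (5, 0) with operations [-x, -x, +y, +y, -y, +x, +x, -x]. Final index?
(4, 1)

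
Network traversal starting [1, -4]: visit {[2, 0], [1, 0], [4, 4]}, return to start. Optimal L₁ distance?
22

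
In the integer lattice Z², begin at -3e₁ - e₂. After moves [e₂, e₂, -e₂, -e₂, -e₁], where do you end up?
(-4, -1)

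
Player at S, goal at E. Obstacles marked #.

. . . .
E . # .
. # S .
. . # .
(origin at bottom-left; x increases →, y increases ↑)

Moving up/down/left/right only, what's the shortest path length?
7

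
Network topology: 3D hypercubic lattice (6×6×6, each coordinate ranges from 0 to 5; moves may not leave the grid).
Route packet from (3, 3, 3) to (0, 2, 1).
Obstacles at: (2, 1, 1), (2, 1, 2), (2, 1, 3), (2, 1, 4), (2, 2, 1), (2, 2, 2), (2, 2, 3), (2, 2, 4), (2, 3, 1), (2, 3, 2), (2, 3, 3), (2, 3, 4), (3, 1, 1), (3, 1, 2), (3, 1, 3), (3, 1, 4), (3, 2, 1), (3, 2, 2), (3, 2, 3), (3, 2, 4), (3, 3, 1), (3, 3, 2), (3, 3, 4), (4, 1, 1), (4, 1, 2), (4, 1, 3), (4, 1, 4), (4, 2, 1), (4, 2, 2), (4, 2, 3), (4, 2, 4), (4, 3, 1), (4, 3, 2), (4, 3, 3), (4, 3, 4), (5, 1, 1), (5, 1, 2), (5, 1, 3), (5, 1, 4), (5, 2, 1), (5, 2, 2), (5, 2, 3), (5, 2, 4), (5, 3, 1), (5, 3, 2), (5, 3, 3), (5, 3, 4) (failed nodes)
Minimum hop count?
8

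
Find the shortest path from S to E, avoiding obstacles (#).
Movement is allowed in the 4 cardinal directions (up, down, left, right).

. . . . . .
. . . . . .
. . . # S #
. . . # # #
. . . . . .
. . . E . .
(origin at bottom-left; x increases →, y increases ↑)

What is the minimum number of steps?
8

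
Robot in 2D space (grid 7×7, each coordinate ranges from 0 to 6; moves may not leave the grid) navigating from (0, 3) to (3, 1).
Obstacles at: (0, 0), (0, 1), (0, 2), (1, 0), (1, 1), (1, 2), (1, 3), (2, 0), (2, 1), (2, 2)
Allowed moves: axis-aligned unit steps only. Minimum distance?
7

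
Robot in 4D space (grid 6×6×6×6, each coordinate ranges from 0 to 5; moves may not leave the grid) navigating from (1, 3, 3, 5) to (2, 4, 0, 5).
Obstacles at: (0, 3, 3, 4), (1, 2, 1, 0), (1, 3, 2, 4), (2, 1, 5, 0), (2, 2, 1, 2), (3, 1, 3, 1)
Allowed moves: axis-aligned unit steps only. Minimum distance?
5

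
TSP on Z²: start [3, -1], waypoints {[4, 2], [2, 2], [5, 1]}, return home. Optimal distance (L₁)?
12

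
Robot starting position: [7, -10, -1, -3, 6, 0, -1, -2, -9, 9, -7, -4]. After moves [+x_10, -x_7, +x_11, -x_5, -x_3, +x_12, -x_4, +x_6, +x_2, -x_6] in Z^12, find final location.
(7, -9, -2, -4, 5, 0, -2, -2, -9, 10, -6, -3)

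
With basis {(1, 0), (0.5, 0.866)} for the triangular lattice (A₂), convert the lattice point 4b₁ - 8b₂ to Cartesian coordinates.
(0, -6.928)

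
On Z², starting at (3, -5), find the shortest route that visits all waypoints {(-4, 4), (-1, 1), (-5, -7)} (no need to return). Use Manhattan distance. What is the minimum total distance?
28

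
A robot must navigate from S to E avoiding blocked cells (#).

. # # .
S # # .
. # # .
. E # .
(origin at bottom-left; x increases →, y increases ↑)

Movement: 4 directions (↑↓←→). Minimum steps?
3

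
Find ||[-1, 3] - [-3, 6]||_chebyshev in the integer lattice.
3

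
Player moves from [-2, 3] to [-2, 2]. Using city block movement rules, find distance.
1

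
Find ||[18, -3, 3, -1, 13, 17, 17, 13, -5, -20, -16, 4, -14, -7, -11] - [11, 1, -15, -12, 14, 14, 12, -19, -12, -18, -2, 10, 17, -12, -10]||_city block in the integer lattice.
147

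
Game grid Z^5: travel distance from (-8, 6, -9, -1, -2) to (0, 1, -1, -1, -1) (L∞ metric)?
8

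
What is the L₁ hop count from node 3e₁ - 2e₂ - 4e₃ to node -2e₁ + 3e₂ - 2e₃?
12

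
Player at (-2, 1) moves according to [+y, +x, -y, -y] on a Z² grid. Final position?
(-1, 0)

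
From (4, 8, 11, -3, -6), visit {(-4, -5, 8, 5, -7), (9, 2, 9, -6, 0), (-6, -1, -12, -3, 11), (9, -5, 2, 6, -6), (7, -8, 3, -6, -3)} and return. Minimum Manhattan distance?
196
(one optimal route: (4, 8, 11, -3, -6) → (9, 2, 9, -6, 0) → (7, -8, 3, -6, -3) → (9, -5, 2, 6, -6) → (-4, -5, 8, 5, -7) → (-6, -1, -12, -3, 11) → (4, 8, 11, -3, -6))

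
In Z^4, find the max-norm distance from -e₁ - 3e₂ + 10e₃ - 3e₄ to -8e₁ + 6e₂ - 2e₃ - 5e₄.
12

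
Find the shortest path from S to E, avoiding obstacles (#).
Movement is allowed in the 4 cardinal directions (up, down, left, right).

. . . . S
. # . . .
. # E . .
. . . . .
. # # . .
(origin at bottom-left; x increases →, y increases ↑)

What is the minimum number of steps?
4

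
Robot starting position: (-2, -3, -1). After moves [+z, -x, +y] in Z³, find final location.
(-3, -2, 0)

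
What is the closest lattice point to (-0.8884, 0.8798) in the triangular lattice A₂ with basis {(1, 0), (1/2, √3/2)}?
(-0.5, 0.866)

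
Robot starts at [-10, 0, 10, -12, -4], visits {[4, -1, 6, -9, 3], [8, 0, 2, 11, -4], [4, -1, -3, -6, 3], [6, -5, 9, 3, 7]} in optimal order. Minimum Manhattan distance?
105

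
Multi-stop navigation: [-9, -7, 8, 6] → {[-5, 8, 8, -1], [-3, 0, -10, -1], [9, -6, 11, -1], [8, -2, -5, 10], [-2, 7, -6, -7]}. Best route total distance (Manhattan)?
129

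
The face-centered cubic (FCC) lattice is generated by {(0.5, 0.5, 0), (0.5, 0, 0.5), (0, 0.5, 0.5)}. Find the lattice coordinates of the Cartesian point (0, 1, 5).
-4b₁ + 4b₂ + 6b₃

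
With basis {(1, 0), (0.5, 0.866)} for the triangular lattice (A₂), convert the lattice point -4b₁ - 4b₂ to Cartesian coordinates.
(-6, -3.464)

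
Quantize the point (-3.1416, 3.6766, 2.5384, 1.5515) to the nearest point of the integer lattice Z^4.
(-3, 4, 3, 2)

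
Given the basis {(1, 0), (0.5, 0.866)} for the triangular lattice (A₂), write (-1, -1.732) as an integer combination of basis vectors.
-2b₂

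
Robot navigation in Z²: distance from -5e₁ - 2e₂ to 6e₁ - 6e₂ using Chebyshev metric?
11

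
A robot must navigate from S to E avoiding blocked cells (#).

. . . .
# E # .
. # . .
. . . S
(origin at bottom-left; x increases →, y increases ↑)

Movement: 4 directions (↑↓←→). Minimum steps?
6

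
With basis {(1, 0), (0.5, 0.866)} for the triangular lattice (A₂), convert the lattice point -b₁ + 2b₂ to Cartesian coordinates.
(0, 1.732)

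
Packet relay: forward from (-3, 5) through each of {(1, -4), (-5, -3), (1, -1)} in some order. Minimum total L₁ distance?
20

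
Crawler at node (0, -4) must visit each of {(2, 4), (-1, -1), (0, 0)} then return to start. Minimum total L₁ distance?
22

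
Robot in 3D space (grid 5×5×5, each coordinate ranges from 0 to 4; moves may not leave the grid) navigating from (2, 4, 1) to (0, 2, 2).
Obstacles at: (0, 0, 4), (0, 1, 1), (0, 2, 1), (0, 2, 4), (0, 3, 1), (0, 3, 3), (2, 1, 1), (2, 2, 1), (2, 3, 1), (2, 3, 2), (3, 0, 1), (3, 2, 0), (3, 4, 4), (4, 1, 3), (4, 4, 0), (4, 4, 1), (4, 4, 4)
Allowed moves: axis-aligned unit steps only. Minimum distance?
5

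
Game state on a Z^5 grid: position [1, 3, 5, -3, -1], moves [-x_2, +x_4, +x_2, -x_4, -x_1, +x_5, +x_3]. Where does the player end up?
(0, 3, 6, -3, 0)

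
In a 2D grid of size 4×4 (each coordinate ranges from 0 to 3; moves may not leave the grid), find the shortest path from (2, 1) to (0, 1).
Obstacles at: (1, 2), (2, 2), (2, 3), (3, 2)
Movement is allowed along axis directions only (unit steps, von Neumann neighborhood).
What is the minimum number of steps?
2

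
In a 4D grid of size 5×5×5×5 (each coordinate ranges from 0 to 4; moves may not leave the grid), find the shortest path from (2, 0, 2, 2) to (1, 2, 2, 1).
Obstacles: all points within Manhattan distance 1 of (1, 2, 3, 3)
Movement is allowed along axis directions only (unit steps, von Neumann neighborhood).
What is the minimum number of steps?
4
(one shortest path: (2, 0, 2, 2) → (1, 0, 2, 2) → (1, 1, 2, 2) → (1, 2, 2, 2) → (1, 2, 2, 1))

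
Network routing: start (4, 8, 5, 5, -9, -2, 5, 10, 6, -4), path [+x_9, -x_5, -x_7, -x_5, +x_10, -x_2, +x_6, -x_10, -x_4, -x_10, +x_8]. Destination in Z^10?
(4, 7, 5, 4, -11, -1, 4, 11, 7, -5)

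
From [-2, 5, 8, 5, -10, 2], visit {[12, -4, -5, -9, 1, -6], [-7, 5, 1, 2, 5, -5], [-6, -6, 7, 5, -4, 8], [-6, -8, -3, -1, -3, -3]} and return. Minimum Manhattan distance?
184
(one optimal route: (-2, 5, 8, 5, -10, 2) → (-7, 5, 1, 2, 5, -5) → (12, -4, -5, -9, 1, -6) → (-6, -8, -3, -1, -3, -3) → (-6, -6, 7, 5, -4, 8) → (-2, 5, 8, 5, -10, 2))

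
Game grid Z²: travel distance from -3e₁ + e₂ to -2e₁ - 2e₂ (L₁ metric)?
4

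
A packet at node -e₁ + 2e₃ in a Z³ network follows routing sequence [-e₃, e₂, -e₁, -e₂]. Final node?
(-2, 0, 1)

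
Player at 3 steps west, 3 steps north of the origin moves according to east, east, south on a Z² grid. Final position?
(-1, 2)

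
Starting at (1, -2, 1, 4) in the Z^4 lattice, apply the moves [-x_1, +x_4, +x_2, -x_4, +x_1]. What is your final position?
(1, -1, 1, 4)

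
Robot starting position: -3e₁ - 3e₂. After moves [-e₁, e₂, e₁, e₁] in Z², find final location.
(-2, -2)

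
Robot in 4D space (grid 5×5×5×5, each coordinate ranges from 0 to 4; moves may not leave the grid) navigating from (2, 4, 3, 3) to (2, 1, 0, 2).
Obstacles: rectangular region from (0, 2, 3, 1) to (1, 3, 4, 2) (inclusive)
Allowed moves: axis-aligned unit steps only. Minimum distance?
7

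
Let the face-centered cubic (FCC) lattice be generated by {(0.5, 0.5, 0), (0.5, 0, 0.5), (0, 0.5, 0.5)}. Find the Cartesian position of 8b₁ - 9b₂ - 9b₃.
(-0.5, -0.5, -9)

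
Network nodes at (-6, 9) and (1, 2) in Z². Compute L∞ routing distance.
7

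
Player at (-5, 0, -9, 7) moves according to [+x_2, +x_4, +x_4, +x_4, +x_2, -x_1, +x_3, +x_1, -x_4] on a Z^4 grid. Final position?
(-5, 2, -8, 9)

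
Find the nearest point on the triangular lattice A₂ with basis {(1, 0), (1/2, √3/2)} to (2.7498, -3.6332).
(3, -3.464)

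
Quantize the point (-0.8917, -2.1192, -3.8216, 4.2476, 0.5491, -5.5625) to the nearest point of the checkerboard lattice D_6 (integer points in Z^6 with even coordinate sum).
(-1, -2, -4, 4, 1, -6)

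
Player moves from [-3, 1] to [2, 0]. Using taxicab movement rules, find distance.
6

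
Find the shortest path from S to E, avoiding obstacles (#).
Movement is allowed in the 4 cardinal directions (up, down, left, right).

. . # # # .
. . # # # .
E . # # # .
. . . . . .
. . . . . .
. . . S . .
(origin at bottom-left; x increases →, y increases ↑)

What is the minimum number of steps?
6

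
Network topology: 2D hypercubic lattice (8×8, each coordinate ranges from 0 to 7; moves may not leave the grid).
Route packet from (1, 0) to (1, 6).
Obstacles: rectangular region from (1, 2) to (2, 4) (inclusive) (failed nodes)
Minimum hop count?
8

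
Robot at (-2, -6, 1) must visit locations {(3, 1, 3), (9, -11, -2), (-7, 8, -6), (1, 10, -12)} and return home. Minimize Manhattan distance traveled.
110
(one optimal route: (-2, -6, 1) → (9, -11, -2) → (3, 1, 3) → (1, 10, -12) → (-7, 8, -6) → (-2, -6, 1))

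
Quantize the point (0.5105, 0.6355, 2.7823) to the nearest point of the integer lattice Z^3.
(1, 1, 3)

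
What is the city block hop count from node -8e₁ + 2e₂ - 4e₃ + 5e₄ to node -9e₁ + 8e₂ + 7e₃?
23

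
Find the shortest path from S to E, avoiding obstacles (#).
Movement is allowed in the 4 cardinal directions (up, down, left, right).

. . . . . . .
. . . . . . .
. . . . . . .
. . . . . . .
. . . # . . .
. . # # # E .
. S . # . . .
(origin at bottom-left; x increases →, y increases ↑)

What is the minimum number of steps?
9
(one shortest path: (1, 0) → (1, 1) → (1, 2) → (2, 2) → (2, 3) → (3, 3) → (4, 3) → (5, 3) → (5, 2) → (5, 1))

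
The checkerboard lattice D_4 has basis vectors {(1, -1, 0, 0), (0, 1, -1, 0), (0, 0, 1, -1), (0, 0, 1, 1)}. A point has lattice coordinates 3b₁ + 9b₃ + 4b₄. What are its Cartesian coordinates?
(3, -3, 13, -5)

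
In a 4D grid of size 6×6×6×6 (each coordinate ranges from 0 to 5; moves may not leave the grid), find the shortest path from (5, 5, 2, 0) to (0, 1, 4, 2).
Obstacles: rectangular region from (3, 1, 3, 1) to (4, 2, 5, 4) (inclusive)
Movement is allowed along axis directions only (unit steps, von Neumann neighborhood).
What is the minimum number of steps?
13
(one shortest path: (5, 5, 2, 0) → (4, 5, 2, 0) → (3, 5, 2, 0) → (2, 5, 2, 0) → (1, 5, 2, 0) → (0, 5, 2, 0) → (0, 4, 2, 0) → (0, 3, 2, 0) → (0, 2, 2, 0) → (0, 1, 2, 0) → (0, 1, 3, 0) → (0, 1, 4, 0) → (0, 1, 4, 1) → (0, 1, 4, 2))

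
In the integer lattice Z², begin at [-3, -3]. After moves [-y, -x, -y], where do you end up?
(-4, -5)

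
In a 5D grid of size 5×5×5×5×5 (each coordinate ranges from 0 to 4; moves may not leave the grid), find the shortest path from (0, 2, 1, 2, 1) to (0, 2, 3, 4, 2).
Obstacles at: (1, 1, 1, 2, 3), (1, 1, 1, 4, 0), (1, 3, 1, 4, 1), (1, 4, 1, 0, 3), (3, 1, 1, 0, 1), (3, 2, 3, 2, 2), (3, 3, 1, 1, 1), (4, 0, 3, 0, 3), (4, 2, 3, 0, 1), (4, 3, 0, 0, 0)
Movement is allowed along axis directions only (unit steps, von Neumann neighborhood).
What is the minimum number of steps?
5
(one shortest path: (0, 2, 1, 2, 1) → (0, 2, 2, 2, 1) → (0, 2, 3, 2, 1) → (0, 2, 3, 3, 1) → (0, 2, 3, 4, 1) → (0, 2, 3, 4, 2))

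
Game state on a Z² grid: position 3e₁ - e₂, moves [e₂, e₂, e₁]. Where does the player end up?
(4, 1)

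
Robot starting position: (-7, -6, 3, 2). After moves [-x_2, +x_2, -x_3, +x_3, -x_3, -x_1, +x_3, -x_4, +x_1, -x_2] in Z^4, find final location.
(-7, -7, 3, 1)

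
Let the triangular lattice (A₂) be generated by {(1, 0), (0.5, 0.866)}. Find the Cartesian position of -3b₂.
(-1.5, -2.598)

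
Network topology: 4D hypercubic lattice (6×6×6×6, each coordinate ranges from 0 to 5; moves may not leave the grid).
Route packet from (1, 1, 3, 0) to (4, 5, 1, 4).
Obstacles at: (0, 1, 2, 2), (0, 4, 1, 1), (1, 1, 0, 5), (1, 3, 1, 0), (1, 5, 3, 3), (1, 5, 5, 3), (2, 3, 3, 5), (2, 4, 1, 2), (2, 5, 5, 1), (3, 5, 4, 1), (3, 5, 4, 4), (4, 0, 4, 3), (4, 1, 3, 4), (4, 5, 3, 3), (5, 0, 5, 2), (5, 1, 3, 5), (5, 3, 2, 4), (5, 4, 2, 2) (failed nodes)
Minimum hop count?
13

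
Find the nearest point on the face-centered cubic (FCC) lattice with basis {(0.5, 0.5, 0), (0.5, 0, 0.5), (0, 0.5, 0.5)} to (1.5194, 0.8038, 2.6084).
(1.5, 1, 2.5)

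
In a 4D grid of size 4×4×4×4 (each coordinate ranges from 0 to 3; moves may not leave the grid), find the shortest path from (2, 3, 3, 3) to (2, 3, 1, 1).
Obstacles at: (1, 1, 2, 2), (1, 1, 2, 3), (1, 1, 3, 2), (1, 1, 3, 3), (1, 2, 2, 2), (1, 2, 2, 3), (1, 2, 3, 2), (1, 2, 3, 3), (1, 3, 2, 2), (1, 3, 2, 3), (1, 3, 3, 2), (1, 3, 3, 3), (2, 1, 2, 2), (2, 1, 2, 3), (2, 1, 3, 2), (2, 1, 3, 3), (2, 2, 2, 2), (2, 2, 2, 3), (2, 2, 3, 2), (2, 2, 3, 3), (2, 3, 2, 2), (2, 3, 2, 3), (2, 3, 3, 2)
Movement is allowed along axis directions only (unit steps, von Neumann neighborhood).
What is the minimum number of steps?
6
(one shortest path: (2, 3, 3, 3) → (3, 3, 3, 3) → (3, 3, 2, 3) → (3, 3, 1, 3) → (2, 3, 1, 3) → (2, 3, 1, 2) → (2, 3, 1, 1))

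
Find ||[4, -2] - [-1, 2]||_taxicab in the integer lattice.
9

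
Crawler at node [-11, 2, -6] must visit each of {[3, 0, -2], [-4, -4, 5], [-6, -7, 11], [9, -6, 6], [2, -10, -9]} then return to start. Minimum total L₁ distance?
120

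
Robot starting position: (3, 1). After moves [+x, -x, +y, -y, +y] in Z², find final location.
(3, 2)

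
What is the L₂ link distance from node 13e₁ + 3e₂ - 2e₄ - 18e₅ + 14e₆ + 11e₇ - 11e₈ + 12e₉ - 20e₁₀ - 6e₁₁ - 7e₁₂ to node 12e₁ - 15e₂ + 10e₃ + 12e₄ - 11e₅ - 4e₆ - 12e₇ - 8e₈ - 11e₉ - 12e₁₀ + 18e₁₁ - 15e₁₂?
52.5833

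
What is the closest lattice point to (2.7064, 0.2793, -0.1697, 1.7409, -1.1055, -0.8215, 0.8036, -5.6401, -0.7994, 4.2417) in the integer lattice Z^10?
(3, 0, 0, 2, -1, -1, 1, -6, -1, 4)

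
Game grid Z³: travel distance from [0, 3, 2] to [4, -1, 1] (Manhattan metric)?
9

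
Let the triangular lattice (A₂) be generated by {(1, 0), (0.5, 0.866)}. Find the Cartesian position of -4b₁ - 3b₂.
(-5.5, -2.598)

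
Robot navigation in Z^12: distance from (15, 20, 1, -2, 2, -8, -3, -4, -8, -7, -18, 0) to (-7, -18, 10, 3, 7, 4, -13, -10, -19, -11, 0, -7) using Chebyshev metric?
38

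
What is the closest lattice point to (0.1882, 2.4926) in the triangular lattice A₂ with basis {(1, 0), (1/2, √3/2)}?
(0.5, 2.598)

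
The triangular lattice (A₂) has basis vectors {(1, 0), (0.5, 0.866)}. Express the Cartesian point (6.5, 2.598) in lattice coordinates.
5b₁ + 3b₂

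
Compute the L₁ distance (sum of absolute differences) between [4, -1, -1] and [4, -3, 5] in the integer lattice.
8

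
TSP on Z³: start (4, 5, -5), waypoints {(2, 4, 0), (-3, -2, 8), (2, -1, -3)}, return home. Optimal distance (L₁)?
54
(one optimal route: (4, 5, -5) → (2, 4, 0) → (-3, -2, 8) → (2, -1, -3) → (4, 5, -5))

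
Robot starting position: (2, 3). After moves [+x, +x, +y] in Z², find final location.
(4, 4)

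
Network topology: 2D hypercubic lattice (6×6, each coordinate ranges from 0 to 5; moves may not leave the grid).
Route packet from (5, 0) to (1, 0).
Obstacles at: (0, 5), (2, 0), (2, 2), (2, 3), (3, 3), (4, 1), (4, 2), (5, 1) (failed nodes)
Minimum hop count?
6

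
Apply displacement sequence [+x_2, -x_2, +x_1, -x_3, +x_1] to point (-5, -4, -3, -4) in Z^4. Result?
(-3, -4, -4, -4)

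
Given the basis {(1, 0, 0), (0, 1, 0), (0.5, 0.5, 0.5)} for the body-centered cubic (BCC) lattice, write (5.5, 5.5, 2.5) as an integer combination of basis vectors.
3b₁ + 3b₂ + 5b₃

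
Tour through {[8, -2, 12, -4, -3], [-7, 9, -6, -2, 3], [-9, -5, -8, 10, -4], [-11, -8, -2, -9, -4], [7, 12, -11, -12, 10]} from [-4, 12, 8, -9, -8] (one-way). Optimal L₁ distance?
191
(one optimal route: (-4, 12, 8, -9, -8) → (8, -2, 12, -4, -3) → (-11, -8, -2, -9, -4) → (-9, -5, -8, 10, -4) → (-7, 9, -6, -2, 3) → (7, 12, -11, -12, 10))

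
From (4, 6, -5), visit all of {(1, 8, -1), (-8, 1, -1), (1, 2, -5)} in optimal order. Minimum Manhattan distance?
33
(one optimal route: (4, 6, -5) → (1, 8, -1) → (1, 2, -5) → (-8, 1, -1))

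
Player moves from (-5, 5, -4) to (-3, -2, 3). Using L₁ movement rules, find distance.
16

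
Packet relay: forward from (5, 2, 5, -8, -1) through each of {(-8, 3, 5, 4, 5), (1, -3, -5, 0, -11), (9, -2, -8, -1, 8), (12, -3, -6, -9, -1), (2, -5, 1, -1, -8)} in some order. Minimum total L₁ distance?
132
(one optimal route: (5, 2, 5, -8, -1) → (12, -3, -6, -9, -1) → (9, -2, -8, -1, 8) → (1, -3, -5, 0, -11) → (2, -5, 1, -1, -8) → (-8, 3, 5, 4, 5))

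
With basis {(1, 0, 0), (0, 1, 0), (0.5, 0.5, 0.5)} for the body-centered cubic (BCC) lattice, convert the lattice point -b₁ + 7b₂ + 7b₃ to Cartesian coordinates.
(2.5, 10.5, 3.5)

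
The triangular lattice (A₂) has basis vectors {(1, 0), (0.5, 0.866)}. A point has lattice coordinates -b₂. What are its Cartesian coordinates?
(-0.5, -0.866)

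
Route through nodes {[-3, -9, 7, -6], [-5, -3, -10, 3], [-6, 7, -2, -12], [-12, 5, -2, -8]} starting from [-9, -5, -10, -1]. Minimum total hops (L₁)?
90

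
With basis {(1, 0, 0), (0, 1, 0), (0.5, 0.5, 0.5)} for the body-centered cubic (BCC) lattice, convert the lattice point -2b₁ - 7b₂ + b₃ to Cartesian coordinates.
(-1.5, -6.5, 0.5)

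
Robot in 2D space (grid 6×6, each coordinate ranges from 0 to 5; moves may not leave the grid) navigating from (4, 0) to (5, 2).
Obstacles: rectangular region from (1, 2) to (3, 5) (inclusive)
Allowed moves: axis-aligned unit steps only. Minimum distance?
3
(one shortest path: (4, 0) → (5, 0) → (5, 1) → (5, 2))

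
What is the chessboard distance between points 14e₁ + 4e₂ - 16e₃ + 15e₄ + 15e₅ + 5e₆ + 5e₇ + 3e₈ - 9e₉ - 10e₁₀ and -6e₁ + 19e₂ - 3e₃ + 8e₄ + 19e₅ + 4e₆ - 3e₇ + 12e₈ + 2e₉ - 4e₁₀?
20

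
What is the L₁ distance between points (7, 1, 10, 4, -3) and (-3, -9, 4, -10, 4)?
47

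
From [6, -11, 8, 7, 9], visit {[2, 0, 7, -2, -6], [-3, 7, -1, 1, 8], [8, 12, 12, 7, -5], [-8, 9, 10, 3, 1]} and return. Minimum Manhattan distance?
174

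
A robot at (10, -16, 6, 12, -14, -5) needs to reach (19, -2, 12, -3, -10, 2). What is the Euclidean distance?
24.5561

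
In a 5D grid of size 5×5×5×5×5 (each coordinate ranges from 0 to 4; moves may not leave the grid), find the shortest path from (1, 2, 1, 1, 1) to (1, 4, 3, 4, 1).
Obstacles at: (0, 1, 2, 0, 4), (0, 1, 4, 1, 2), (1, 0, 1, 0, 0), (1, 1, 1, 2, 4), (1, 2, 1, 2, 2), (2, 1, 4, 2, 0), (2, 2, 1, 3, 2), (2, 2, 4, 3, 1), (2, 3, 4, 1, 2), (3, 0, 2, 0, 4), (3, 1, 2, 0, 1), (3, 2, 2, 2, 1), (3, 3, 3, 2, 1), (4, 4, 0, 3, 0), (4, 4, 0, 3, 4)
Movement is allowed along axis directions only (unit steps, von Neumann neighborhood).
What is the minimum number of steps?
7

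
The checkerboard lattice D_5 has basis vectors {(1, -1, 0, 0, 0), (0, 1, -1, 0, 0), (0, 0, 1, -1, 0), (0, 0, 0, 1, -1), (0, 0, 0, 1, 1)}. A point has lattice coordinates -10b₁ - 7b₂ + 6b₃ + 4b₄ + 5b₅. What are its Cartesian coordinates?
(-10, 3, 13, 3, 1)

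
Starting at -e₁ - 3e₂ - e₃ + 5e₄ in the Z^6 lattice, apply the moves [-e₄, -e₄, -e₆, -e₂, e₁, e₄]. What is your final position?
(0, -4, -1, 4, 0, -1)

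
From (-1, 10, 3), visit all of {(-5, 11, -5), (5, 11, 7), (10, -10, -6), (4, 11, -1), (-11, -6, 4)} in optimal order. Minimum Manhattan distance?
100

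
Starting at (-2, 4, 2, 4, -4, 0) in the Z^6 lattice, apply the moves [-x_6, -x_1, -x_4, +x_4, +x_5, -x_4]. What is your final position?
(-3, 4, 2, 3, -3, -1)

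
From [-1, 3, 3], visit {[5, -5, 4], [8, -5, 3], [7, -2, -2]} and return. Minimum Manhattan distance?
46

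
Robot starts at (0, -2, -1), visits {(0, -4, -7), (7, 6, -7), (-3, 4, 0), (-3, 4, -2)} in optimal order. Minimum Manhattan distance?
44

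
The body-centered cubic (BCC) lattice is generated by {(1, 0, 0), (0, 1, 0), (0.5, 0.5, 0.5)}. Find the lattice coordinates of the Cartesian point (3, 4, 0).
3b₁ + 4b₂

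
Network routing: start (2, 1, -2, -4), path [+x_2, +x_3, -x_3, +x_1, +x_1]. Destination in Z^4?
(4, 2, -2, -4)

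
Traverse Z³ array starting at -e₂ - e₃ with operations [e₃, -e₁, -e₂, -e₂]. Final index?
(-1, -3, 0)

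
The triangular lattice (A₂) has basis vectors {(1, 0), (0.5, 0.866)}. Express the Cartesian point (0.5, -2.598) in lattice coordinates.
2b₁ - 3b₂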